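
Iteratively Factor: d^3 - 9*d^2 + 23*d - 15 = (d - 1)*(d^2 - 8*d + 15) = (d - 3)*(d - 1)*(d - 5)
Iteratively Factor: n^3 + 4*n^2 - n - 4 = (n + 1)*(n^2 + 3*n - 4) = (n + 1)*(n + 4)*(n - 1)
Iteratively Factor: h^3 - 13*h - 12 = (h + 1)*(h^2 - h - 12) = (h - 4)*(h + 1)*(h + 3)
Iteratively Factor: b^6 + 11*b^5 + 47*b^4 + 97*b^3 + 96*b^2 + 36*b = (b + 3)*(b^5 + 8*b^4 + 23*b^3 + 28*b^2 + 12*b) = (b + 2)*(b + 3)*(b^4 + 6*b^3 + 11*b^2 + 6*b) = b*(b + 2)*(b + 3)*(b^3 + 6*b^2 + 11*b + 6) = b*(b + 2)*(b + 3)^2*(b^2 + 3*b + 2) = b*(b + 1)*(b + 2)*(b + 3)^2*(b + 2)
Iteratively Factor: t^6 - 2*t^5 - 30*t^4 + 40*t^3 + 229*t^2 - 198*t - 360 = (t + 3)*(t^5 - 5*t^4 - 15*t^3 + 85*t^2 - 26*t - 120) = (t + 3)*(t + 4)*(t^4 - 9*t^3 + 21*t^2 + t - 30) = (t - 5)*(t + 3)*(t + 4)*(t^3 - 4*t^2 + t + 6) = (t - 5)*(t - 3)*(t + 3)*(t + 4)*(t^2 - t - 2) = (t - 5)*(t - 3)*(t + 1)*(t + 3)*(t + 4)*(t - 2)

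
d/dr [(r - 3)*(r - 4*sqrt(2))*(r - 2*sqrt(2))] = 3*r^2 - 12*sqrt(2)*r - 6*r + 16 + 18*sqrt(2)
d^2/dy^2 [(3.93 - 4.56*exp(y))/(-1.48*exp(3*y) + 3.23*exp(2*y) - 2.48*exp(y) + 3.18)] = (39.952896*exp(6*y) - 142.87032*exp(5*y) + 187.28262*exp(4*y) + 122.668284*exp(3*y) - 353.048256*exp(2*y) + 173.25732*exp(y) + 15.118992)*exp(y)/(3.241792*exp(9*y) - 21.224976*exp(8*y) + 62.618652*exp(7*y) - 125.727035*exp(6*y) + 196.138584*exp(5*y) - 229.158474*exp(4*y) + 212.99048*exp(3*y) - 156.663972*exp(2*y) + 75.236256*exp(y) - 32.157432)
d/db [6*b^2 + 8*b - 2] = 12*b + 8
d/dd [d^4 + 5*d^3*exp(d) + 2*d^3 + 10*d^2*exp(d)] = d*(5*d^2*exp(d) + 4*d^2 + 25*d*exp(d) + 6*d + 20*exp(d))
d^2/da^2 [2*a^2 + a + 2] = 4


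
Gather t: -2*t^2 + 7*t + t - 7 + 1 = -2*t^2 + 8*t - 6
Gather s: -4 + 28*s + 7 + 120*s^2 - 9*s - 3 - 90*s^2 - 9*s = 30*s^2 + 10*s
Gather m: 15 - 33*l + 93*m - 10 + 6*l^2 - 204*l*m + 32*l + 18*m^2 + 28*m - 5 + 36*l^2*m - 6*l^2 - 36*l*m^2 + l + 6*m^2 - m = m^2*(24 - 36*l) + m*(36*l^2 - 204*l + 120)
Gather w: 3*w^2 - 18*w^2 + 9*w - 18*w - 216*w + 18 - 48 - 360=-15*w^2 - 225*w - 390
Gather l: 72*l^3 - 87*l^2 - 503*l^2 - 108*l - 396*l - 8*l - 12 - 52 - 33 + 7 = 72*l^3 - 590*l^2 - 512*l - 90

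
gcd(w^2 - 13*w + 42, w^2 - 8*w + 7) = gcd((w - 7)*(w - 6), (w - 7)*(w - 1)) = w - 7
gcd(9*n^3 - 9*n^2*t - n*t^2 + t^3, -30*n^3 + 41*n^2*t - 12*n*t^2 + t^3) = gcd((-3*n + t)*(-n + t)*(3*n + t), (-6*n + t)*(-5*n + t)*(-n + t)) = -n + t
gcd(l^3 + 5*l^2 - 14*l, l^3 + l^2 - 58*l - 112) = l + 7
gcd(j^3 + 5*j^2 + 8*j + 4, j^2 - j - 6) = j + 2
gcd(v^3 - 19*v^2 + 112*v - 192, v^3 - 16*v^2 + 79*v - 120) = v^2 - 11*v + 24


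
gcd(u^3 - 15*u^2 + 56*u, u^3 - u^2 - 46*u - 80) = u - 8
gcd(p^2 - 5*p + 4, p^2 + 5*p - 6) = p - 1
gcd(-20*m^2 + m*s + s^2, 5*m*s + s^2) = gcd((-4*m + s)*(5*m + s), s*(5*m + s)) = 5*m + s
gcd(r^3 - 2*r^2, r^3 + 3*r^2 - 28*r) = r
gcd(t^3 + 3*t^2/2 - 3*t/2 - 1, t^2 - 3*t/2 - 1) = t + 1/2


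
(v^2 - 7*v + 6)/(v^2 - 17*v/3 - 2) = 3*(v - 1)/(3*v + 1)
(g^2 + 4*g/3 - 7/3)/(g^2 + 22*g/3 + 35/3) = (g - 1)/(g + 5)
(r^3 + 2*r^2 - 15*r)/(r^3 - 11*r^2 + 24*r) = (r + 5)/(r - 8)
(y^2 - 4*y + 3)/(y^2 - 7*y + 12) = (y - 1)/(y - 4)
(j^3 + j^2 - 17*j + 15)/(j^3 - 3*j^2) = 1 + 4/j - 5/j^2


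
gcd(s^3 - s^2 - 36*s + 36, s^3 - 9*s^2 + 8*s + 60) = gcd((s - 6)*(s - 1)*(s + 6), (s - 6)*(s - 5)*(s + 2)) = s - 6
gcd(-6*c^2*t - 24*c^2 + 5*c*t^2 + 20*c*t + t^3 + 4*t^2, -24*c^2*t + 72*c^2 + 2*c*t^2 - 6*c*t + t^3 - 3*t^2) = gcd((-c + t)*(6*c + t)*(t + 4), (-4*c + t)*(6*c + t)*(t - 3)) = 6*c + t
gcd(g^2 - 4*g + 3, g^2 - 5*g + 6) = g - 3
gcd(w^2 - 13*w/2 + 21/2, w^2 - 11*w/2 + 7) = w - 7/2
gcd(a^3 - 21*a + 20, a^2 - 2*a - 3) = 1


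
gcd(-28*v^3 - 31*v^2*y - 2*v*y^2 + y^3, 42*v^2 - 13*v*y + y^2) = -7*v + y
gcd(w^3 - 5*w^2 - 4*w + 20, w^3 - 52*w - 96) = w + 2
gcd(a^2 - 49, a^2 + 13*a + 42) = a + 7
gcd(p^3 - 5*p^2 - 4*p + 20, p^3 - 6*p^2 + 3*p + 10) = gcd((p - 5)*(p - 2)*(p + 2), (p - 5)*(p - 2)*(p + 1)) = p^2 - 7*p + 10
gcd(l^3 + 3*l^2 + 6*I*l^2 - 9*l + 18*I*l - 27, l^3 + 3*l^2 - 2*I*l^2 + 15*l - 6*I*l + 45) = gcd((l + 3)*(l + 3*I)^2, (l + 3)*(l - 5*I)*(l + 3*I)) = l^2 + l*(3 + 3*I) + 9*I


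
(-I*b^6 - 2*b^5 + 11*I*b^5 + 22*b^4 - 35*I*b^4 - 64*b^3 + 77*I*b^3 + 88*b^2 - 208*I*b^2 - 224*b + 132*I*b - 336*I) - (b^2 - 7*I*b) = -I*b^6 - 2*b^5 + 11*I*b^5 + 22*b^4 - 35*I*b^4 - 64*b^3 + 77*I*b^3 + 87*b^2 - 208*I*b^2 - 224*b + 139*I*b - 336*I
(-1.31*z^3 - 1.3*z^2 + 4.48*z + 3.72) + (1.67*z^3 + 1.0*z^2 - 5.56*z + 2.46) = 0.36*z^3 - 0.3*z^2 - 1.08*z + 6.18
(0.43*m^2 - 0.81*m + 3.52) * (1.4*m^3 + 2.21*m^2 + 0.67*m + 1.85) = 0.602*m^5 - 0.1837*m^4 + 3.426*m^3 + 8.032*m^2 + 0.8599*m + 6.512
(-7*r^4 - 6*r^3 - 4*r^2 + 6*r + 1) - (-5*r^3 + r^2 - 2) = -7*r^4 - r^3 - 5*r^2 + 6*r + 3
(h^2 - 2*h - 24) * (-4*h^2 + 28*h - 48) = -4*h^4 + 36*h^3 - 8*h^2 - 576*h + 1152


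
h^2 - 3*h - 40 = (h - 8)*(h + 5)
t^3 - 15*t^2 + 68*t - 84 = (t - 7)*(t - 6)*(t - 2)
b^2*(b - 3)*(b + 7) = b^4 + 4*b^3 - 21*b^2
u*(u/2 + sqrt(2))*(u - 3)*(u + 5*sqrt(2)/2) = u^4/2 - 3*u^3/2 + 9*sqrt(2)*u^3/4 - 27*sqrt(2)*u^2/4 + 5*u^2 - 15*u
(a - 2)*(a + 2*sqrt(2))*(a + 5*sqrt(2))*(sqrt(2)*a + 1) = sqrt(2)*a^4 - 2*sqrt(2)*a^3 + 15*a^3 - 30*a^2 + 27*sqrt(2)*a^2 - 54*sqrt(2)*a + 20*a - 40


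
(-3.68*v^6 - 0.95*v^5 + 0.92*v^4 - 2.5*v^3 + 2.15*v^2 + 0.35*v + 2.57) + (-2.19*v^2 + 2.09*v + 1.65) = -3.68*v^6 - 0.95*v^5 + 0.92*v^4 - 2.5*v^3 - 0.04*v^2 + 2.44*v + 4.22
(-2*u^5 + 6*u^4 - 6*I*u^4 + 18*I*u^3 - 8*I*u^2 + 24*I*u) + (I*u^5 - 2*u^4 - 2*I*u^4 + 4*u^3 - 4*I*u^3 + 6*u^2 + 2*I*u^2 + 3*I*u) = -2*u^5 + I*u^5 + 4*u^4 - 8*I*u^4 + 4*u^3 + 14*I*u^3 + 6*u^2 - 6*I*u^2 + 27*I*u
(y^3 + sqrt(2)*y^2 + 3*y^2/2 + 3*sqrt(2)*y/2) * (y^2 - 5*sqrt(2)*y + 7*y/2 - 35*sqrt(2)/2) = y^5 - 4*sqrt(2)*y^4 + 5*y^4 - 20*sqrt(2)*y^3 - 19*y^3/4 - 50*y^2 - 21*sqrt(2)*y^2 - 105*y/2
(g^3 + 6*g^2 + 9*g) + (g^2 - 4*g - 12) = g^3 + 7*g^2 + 5*g - 12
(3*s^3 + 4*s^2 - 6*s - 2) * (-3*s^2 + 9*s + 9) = -9*s^5 + 15*s^4 + 81*s^3 - 12*s^2 - 72*s - 18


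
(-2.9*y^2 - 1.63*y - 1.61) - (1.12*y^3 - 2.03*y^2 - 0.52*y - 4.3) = -1.12*y^3 - 0.87*y^2 - 1.11*y + 2.69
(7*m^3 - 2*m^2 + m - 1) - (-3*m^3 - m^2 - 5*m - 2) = 10*m^3 - m^2 + 6*m + 1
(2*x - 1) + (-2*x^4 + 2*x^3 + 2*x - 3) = -2*x^4 + 2*x^3 + 4*x - 4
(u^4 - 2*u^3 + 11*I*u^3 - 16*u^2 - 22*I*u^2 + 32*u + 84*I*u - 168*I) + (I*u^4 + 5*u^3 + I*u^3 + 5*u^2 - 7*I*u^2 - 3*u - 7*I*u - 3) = u^4 + I*u^4 + 3*u^3 + 12*I*u^3 - 11*u^2 - 29*I*u^2 + 29*u + 77*I*u - 3 - 168*I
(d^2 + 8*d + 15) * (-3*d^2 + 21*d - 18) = -3*d^4 - 3*d^3 + 105*d^2 + 171*d - 270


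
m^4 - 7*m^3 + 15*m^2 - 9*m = m*(m - 3)^2*(m - 1)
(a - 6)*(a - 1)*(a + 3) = a^3 - 4*a^2 - 15*a + 18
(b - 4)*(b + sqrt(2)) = b^2 - 4*b + sqrt(2)*b - 4*sqrt(2)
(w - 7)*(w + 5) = w^2 - 2*w - 35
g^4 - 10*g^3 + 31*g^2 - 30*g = g*(g - 5)*(g - 3)*(g - 2)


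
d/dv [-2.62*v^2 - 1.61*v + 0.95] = -5.24*v - 1.61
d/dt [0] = 0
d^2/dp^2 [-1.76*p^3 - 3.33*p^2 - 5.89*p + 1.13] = -10.56*p - 6.66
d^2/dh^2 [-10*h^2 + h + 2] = -20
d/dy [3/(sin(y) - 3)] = -3*cos(y)/(sin(y) - 3)^2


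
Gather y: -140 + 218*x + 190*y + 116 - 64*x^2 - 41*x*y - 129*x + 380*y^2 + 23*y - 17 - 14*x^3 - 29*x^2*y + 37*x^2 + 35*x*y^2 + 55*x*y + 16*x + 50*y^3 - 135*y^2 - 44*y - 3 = -14*x^3 - 27*x^2 + 105*x + 50*y^3 + y^2*(35*x + 245) + y*(-29*x^2 + 14*x + 169) - 44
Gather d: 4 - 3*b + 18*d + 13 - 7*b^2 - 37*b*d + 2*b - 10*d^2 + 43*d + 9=-7*b^2 - b - 10*d^2 + d*(61 - 37*b) + 26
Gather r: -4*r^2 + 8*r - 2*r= -4*r^2 + 6*r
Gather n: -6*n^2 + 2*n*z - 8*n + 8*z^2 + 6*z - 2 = -6*n^2 + n*(2*z - 8) + 8*z^2 + 6*z - 2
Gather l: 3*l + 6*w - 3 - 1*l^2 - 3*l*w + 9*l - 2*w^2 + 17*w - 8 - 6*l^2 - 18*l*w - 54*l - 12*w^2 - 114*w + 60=-7*l^2 + l*(-21*w - 42) - 14*w^2 - 91*w + 49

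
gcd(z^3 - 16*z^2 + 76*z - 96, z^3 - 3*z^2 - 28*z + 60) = z^2 - 8*z + 12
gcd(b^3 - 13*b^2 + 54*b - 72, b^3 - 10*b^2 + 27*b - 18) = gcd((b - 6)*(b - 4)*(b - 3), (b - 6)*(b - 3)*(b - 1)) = b^2 - 9*b + 18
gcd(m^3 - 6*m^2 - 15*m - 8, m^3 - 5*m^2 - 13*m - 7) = m^2 + 2*m + 1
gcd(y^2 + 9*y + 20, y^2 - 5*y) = 1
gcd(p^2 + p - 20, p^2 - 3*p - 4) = p - 4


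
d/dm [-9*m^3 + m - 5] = 1 - 27*m^2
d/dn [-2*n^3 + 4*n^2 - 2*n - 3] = -6*n^2 + 8*n - 2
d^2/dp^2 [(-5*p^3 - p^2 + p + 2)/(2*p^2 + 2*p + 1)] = 2*(-2*p^3 + 3*p + 1)/(8*p^6 + 24*p^5 + 36*p^4 + 32*p^3 + 18*p^2 + 6*p + 1)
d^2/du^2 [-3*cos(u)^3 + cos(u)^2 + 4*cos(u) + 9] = -7*cos(u)/4 - 2*cos(2*u) + 27*cos(3*u)/4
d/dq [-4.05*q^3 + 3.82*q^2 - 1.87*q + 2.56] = -12.15*q^2 + 7.64*q - 1.87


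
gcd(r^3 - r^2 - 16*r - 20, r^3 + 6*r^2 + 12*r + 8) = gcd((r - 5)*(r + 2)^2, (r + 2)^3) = r^2 + 4*r + 4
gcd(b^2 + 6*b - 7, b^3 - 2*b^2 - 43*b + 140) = b + 7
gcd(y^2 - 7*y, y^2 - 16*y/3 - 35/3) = y - 7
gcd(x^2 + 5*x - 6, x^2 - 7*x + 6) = x - 1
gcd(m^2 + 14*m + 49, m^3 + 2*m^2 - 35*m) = m + 7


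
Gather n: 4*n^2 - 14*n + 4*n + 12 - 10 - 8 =4*n^2 - 10*n - 6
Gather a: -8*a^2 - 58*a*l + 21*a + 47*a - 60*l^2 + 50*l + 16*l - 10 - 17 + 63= -8*a^2 + a*(68 - 58*l) - 60*l^2 + 66*l + 36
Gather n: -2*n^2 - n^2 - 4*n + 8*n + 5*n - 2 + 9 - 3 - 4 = -3*n^2 + 9*n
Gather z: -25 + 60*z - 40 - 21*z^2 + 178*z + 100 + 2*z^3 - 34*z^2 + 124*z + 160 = 2*z^3 - 55*z^2 + 362*z + 195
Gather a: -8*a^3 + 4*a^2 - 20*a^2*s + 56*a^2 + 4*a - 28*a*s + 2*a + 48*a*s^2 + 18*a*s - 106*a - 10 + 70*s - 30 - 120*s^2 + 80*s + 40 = -8*a^3 + a^2*(60 - 20*s) + a*(48*s^2 - 10*s - 100) - 120*s^2 + 150*s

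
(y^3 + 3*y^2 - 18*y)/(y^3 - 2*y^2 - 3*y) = (y + 6)/(y + 1)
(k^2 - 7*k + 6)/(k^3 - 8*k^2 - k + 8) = (k - 6)/(k^2 - 7*k - 8)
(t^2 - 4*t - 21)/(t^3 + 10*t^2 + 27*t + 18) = (t - 7)/(t^2 + 7*t + 6)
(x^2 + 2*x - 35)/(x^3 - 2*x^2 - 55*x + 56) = (x - 5)/(x^2 - 9*x + 8)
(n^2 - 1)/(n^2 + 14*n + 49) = (n^2 - 1)/(n^2 + 14*n + 49)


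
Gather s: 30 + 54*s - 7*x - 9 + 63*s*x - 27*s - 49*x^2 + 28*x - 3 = s*(63*x + 27) - 49*x^2 + 21*x + 18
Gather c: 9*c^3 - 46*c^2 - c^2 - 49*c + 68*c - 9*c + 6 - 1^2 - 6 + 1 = 9*c^3 - 47*c^2 + 10*c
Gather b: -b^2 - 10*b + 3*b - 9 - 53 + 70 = -b^2 - 7*b + 8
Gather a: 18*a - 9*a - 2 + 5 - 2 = 9*a + 1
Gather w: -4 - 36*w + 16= 12 - 36*w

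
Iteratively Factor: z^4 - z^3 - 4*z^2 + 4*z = (z - 1)*(z^3 - 4*z) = (z - 2)*(z - 1)*(z^2 + 2*z) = z*(z - 2)*(z - 1)*(z + 2)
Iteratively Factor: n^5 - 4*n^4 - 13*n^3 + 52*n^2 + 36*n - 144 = (n - 4)*(n^4 - 13*n^2 + 36) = (n - 4)*(n + 2)*(n^3 - 2*n^2 - 9*n + 18) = (n - 4)*(n - 3)*(n + 2)*(n^2 + n - 6) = (n - 4)*(n - 3)*(n - 2)*(n + 2)*(n + 3)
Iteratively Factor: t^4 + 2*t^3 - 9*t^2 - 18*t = (t + 3)*(t^3 - t^2 - 6*t) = t*(t + 3)*(t^2 - t - 6) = t*(t + 2)*(t + 3)*(t - 3)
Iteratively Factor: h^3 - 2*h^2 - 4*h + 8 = (h - 2)*(h^2 - 4) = (h - 2)^2*(h + 2)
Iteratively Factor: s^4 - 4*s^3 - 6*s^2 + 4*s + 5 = (s - 5)*(s^3 + s^2 - s - 1) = (s - 5)*(s - 1)*(s^2 + 2*s + 1) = (s - 5)*(s - 1)*(s + 1)*(s + 1)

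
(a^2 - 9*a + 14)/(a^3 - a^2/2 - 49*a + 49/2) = 2*(a - 2)/(2*a^2 + 13*a - 7)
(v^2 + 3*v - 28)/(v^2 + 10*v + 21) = (v - 4)/(v + 3)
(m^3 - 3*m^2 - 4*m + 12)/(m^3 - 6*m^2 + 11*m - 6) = (m + 2)/(m - 1)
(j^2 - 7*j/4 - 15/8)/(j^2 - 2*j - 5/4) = (4*j + 3)/(2*(2*j + 1))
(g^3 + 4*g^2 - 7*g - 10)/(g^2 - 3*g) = (g^3 + 4*g^2 - 7*g - 10)/(g*(g - 3))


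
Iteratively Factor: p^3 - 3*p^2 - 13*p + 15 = (p - 1)*(p^2 - 2*p - 15) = (p - 5)*(p - 1)*(p + 3)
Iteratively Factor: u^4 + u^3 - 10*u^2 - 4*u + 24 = (u - 2)*(u^3 + 3*u^2 - 4*u - 12) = (u - 2)^2*(u^2 + 5*u + 6) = (u - 2)^2*(u + 3)*(u + 2)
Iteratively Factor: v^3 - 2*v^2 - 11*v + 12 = (v - 1)*(v^2 - v - 12) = (v - 1)*(v + 3)*(v - 4)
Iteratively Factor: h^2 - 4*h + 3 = (h - 1)*(h - 3)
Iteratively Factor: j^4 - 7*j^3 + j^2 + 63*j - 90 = (j - 2)*(j^3 - 5*j^2 - 9*j + 45) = (j - 5)*(j - 2)*(j^2 - 9) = (j - 5)*(j - 2)*(j + 3)*(j - 3)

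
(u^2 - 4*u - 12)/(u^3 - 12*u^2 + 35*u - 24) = (u^2 - 4*u - 12)/(u^3 - 12*u^2 + 35*u - 24)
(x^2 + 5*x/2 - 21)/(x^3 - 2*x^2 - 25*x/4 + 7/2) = 2*(x + 6)/(2*x^2 + 3*x - 2)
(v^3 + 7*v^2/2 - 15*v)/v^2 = v + 7/2 - 15/v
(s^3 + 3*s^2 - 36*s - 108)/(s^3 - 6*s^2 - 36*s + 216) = (s + 3)/(s - 6)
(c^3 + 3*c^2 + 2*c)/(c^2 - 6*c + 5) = c*(c^2 + 3*c + 2)/(c^2 - 6*c + 5)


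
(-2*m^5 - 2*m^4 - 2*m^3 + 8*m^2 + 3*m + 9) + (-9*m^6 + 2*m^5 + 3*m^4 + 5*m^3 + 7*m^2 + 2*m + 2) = -9*m^6 + m^4 + 3*m^3 + 15*m^2 + 5*m + 11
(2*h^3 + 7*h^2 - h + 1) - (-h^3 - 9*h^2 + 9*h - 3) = 3*h^3 + 16*h^2 - 10*h + 4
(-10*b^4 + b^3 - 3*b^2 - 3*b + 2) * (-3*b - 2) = 30*b^5 + 17*b^4 + 7*b^3 + 15*b^2 - 4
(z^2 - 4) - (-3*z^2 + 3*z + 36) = 4*z^2 - 3*z - 40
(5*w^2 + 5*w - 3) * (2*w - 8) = 10*w^3 - 30*w^2 - 46*w + 24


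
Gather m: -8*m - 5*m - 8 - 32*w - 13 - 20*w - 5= -13*m - 52*w - 26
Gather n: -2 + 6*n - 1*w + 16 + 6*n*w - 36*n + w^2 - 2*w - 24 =n*(6*w - 30) + w^2 - 3*w - 10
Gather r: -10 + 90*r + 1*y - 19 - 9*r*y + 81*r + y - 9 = r*(171 - 9*y) + 2*y - 38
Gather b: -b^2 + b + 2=-b^2 + b + 2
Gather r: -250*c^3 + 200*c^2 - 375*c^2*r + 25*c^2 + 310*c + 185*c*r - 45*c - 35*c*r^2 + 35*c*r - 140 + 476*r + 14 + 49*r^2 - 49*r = -250*c^3 + 225*c^2 + 265*c + r^2*(49 - 35*c) + r*(-375*c^2 + 220*c + 427) - 126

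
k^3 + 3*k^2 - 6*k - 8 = (k - 2)*(k + 1)*(k + 4)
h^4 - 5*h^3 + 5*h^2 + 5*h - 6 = (h - 3)*(h - 2)*(h - 1)*(h + 1)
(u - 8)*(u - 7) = u^2 - 15*u + 56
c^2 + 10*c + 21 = (c + 3)*(c + 7)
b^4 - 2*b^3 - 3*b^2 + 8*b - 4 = (b - 2)*(b - 1)^2*(b + 2)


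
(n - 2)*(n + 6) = n^2 + 4*n - 12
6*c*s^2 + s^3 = s^2*(6*c + s)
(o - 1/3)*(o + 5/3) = o^2 + 4*o/3 - 5/9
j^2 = j^2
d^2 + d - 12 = (d - 3)*(d + 4)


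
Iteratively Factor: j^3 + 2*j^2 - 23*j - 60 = (j - 5)*(j^2 + 7*j + 12) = (j - 5)*(j + 4)*(j + 3)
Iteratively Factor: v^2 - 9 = (v + 3)*(v - 3)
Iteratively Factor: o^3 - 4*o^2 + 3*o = (o - 3)*(o^2 - o) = o*(o - 3)*(o - 1)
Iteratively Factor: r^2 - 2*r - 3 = (r + 1)*(r - 3)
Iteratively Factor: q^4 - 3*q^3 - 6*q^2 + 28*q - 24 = (q - 2)*(q^3 - q^2 - 8*q + 12) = (q - 2)^2*(q^2 + q - 6) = (q - 2)^2*(q + 3)*(q - 2)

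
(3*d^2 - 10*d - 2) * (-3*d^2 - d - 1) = -9*d^4 + 27*d^3 + 13*d^2 + 12*d + 2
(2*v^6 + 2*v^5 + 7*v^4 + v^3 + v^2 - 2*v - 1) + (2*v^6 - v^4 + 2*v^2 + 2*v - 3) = 4*v^6 + 2*v^5 + 6*v^4 + v^3 + 3*v^2 - 4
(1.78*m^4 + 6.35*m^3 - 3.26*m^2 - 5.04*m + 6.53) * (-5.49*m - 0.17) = -9.7722*m^5 - 35.1641*m^4 + 16.8179*m^3 + 28.2238*m^2 - 34.9929*m - 1.1101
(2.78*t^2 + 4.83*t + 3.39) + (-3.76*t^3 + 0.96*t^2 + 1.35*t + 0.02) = -3.76*t^3 + 3.74*t^2 + 6.18*t + 3.41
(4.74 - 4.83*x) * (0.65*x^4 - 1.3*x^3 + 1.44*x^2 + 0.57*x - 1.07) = -3.1395*x^5 + 9.36*x^4 - 13.1172*x^3 + 4.0725*x^2 + 7.8699*x - 5.0718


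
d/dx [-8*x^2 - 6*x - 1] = -16*x - 6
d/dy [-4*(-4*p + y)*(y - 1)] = 16*p - 8*y + 4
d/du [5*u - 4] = 5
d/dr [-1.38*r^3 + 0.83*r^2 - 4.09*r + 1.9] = -4.14*r^2 + 1.66*r - 4.09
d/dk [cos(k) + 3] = -sin(k)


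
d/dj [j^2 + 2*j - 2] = 2*j + 2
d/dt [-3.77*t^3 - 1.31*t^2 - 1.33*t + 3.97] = -11.31*t^2 - 2.62*t - 1.33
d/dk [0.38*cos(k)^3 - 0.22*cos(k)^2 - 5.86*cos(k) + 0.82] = (-1.14*cos(k)^2 + 0.44*cos(k) + 5.86)*sin(k)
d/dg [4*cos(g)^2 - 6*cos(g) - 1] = 2*(3 - 4*cos(g))*sin(g)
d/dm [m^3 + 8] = 3*m^2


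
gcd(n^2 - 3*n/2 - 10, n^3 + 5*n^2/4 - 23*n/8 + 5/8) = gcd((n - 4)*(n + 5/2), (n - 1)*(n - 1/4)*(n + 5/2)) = n + 5/2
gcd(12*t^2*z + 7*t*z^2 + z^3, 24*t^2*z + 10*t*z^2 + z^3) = 4*t*z + z^2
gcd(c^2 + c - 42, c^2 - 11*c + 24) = 1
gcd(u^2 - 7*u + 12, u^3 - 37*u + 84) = u^2 - 7*u + 12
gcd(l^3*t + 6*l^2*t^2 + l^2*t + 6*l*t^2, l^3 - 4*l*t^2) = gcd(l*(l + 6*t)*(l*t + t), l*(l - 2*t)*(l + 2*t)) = l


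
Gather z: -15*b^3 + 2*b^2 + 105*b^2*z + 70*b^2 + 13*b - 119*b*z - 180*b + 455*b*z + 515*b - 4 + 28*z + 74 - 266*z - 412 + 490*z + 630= -15*b^3 + 72*b^2 + 348*b + z*(105*b^2 + 336*b + 252) + 288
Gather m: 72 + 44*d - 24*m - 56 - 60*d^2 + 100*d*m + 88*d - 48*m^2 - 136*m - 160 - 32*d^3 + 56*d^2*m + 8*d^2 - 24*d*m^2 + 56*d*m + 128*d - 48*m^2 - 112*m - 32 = -32*d^3 - 52*d^2 + 260*d + m^2*(-24*d - 96) + m*(56*d^2 + 156*d - 272) - 176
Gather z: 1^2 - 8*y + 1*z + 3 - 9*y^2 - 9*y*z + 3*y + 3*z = -9*y^2 - 5*y + z*(4 - 9*y) + 4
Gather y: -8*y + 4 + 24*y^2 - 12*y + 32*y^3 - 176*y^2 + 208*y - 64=32*y^3 - 152*y^2 + 188*y - 60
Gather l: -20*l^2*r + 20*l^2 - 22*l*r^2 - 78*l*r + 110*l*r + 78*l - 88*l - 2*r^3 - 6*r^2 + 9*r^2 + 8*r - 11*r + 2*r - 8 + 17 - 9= l^2*(20 - 20*r) + l*(-22*r^2 + 32*r - 10) - 2*r^3 + 3*r^2 - r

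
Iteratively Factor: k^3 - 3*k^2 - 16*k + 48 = (k - 3)*(k^2 - 16) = (k - 4)*(k - 3)*(k + 4)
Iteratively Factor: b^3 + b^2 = (b)*(b^2 + b) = b^2*(b + 1)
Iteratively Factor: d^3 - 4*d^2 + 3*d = (d - 3)*(d^2 - d) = (d - 3)*(d - 1)*(d)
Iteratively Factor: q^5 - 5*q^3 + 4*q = (q + 2)*(q^4 - 2*q^3 - q^2 + 2*q) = (q - 2)*(q + 2)*(q^3 - q) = q*(q - 2)*(q + 2)*(q^2 - 1) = q*(q - 2)*(q - 1)*(q + 2)*(q + 1)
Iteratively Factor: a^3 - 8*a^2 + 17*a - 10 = (a - 1)*(a^2 - 7*a + 10) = (a - 5)*(a - 1)*(a - 2)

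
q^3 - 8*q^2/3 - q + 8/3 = (q - 8/3)*(q - 1)*(q + 1)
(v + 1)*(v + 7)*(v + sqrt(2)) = v^3 + sqrt(2)*v^2 + 8*v^2 + 7*v + 8*sqrt(2)*v + 7*sqrt(2)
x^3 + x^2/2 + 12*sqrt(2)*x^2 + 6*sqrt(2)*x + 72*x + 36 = (x + 1/2)*(x + 6*sqrt(2))^2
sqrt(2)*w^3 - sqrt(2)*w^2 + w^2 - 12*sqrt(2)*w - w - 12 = (w - 4)*(w + 3)*(sqrt(2)*w + 1)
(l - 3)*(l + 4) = l^2 + l - 12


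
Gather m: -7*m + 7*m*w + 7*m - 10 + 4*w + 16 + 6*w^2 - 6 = 7*m*w + 6*w^2 + 4*w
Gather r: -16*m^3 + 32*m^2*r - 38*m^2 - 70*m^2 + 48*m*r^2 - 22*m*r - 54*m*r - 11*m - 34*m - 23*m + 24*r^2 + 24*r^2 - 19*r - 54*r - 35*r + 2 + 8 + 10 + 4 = -16*m^3 - 108*m^2 - 68*m + r^2*(48*m + 48) + r*(32*m^2 - 76*m - 108) + 24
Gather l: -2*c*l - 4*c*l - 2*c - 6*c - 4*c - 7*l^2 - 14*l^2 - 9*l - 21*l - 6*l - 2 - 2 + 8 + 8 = -12*c - 21*l^2 + l*(-6*c - 36) + 12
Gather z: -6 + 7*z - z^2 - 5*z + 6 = -z^2 + 2*z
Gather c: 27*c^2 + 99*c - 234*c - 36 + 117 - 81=27*c^2 - 135*c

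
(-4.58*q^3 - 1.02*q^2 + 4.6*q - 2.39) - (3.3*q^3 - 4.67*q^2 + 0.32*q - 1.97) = -7.88*q^3 + 3.65*q^2 + 4.28*q - 0.42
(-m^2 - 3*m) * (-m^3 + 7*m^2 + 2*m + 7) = m^5 - 4*m^4 - 23*m^3 - 13*m^2 - 21*m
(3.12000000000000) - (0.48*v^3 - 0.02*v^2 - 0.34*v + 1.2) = -0.48*v^3 + 0.02*v^2 + 0.34*v + 1.92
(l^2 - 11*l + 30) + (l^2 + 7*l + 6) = 2*l^2 - 4*l + 36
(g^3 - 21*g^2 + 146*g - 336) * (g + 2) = g^4 - 19*g^3 + 104*g^2 - 44*g - 672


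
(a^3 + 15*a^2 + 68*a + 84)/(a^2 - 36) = (a^2 + 9*a + 14)/(a - 6)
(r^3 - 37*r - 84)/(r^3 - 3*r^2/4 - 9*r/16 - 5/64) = 64*(-r^3 + 37*r + 84)/(-64*r^3 + 48*r^2 + 36*r + 5)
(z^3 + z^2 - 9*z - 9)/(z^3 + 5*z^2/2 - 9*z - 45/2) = 2*(z + 1)/(2*z + 5)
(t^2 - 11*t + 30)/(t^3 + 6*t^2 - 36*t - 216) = (t - 5)/(t^2 + 12*t + 36)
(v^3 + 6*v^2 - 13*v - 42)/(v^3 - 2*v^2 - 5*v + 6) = (v + 7)/(v - 1)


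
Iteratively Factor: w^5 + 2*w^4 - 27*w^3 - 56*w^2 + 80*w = (w + 4)*(w^4 - 2*w^3 - 19*w^2 + 20*w) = w*(w + 4)*(w^3 - 2*w^2 - 19*w + 20) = w*(w + 4)^2*(w^2 - 6*w + 5) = w*(w - 1)*(w + 4)^2*(w - 5)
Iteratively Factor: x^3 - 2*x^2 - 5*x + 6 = (x + 2)*(x^2 - 4*x + 3) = (x - 1)*(x + 2)*(x - 3)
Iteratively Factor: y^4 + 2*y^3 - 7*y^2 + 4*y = (y + 4)*(y^3 - 2*y^2 + y) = y*(y + 4)*(y^2 - 2*y + 1) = y*(y - 1)*(y + 4)*(y - 1)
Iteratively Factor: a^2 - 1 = (a - 1)*(a + 1)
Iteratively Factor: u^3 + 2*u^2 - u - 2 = (u + 2)*(u^2 - 1) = (u + 1)*(u + 2)*(u - 1)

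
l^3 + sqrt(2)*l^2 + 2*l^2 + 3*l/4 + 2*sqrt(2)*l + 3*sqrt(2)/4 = (l + 1/2)*(l + 3/2)*(l + sqrt(2))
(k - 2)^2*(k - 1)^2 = k^4 - 6*k^3 + 13*k^2 - 12*k + 4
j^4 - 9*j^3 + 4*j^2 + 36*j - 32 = (j - 8)*(j - 2)*(j - 1)*(j + 2)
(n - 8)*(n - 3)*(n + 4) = n^3 - 7*n^2 - 20*n + 96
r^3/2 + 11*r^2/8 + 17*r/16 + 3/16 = (r/2 + 1/2)*(r + 1/4)*(r + 3/2)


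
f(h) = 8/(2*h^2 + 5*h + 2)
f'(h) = 8*(-4*h - 5)/(2*h^2 + 5*h + 2)^2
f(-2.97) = 1.67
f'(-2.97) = 2.40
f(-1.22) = -7.12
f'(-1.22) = -0.76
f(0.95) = 0.94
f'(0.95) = -0.96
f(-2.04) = 64.94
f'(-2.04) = 1665.54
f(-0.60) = -28.57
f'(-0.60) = -265.31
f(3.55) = 0.18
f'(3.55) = -0.08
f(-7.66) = 0.10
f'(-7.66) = 0.03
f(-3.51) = 0.88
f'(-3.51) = 0.88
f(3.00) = 0.23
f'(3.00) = -0.11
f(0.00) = 4.00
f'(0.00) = -10.00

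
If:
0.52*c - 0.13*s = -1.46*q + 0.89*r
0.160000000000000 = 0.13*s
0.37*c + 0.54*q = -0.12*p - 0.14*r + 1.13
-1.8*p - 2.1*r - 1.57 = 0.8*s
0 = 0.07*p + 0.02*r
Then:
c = 9.97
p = 0.46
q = -4.42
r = -1.61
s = 1.23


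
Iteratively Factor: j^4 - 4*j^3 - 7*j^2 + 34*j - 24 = (j - 2)*(j^3 - 2*j^2 - 11*j + 12) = (j - 2)*(j + 3)*(j^2 - 5*j + 4) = (j - 4)*(j - 2)*(j + 3)*(j - 1)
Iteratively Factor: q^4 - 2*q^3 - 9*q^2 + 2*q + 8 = (q - 1)*(q^3 - q^2 - 10*q - 8) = (q - 4)*(q - 1)*(q^2 + 3*q + 2) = (q - 4)*(q - 1)*(q + 1)*(q + 2)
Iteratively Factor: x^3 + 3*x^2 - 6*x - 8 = (x + 1)*(x^2 + 2*x - 8) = (x + 1)*(x + 4)*(x - 2)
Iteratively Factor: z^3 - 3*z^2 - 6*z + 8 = (z - 4)*(z^2 + z - 2) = (z - 4)*(z + 2)*(z - 1)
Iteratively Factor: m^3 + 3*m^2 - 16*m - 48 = (m + 4)*(m^2 - m - 12) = (m + 3)*(m + 4)*(m - 4)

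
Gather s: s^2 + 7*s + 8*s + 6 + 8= s^2 + 15*s + 14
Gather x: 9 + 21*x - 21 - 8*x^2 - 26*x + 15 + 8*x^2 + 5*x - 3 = 0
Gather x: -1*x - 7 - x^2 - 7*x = -x^2 - 8*x - 7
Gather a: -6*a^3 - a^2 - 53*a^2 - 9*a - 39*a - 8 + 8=-6*a^3 - 54*a^2 - 48*a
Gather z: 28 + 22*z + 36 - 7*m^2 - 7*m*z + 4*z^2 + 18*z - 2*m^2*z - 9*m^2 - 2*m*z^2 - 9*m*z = -16*m^2 + z^2*(4 - 2*m) + z*(-2*m^2 - 16*m + 40) + 64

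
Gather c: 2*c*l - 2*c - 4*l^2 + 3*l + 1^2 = c*(2*l - 2) - 4*l^2 + 3*l + 1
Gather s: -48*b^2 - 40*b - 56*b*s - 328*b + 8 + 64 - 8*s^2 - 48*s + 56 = -48*b^2 - 368*b - 8*s^2 + s*(-56*b - 48) + 128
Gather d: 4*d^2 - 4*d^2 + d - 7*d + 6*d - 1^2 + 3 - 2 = 0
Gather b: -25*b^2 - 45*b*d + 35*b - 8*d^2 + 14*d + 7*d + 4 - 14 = -25*b^2 + b*(35 - 45*d) - 8*d^2 + 21*d - 10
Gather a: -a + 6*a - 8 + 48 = 5*a + 40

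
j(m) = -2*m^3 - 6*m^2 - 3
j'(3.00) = -90.00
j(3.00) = -111.00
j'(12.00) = -1008.00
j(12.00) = -4323.00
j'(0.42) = -6.10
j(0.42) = -4.21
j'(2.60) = -71.76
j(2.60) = -78.71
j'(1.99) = -47.64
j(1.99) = -42.52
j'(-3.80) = -41.04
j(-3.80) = 20.10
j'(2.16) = -53.91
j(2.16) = -51.15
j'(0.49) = -7.32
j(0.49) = -4.68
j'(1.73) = -38.72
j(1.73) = -31.31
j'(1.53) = -32.41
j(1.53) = -24.21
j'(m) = -6*m^2 - 12*m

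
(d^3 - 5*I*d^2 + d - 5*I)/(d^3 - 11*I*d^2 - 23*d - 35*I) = (d - I)/(d - 7*I)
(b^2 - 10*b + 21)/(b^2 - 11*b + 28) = (b - 3)/(b - 4)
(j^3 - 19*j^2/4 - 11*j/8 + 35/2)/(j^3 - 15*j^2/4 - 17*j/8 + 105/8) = (j - 4)/(j - 3)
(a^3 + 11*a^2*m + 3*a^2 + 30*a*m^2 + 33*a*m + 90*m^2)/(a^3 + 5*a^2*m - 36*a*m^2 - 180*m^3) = (a + 3)/(a - 6*m)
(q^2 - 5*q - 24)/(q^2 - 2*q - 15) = (q - 8)/(q - 5)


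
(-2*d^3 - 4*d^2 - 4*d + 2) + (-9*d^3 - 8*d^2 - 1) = -11*d^3 - 12*d^2 - 4*d + 1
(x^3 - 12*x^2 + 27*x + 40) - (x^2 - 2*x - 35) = x^3 - 13*x^2 + 29*x + 75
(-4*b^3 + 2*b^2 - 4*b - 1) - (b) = -4*b^3 + 2*b^2 - 5*b - 1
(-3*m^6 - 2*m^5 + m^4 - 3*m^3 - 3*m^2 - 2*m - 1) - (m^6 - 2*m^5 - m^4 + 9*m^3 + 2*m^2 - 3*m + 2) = -4*m^6 + 2*m^4 - 12*m^3 - 5*m^2 + m - 3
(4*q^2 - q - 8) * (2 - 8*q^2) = -32*q^4 + 8*q^3 + 72*q^2 - 2*q - 16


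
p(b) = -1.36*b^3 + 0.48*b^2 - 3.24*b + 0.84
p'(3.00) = -37.08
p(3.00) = -41.28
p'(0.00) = -3.24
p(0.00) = 0.84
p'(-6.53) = -183.48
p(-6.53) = 421.15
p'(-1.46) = -13.34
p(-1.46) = 10.83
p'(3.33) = -45.29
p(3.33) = -54.85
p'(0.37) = -3.44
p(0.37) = -0.36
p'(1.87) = -15.71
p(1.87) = -12.43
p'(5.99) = -143.88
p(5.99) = -293.64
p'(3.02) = -37.55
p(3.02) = -42.03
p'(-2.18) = -24.72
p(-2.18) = 24.27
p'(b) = -4.08*b^2 + 0.96*b - 3.24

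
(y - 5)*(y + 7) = y^2 + 2*y - 35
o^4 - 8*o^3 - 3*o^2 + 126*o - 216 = (o - 6)*(o - 3)^2*(o + 4)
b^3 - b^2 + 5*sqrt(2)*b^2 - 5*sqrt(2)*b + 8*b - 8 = (b - 1)*(b + sqrt(2))*(b + 4*sqrt(2))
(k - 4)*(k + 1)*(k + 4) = k^3 + k^2 - 16*k - 16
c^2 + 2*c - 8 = (c - 2)*(c + 4)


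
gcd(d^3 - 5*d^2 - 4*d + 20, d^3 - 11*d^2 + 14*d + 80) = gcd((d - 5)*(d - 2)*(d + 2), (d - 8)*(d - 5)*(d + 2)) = d^2 - 3*d - 10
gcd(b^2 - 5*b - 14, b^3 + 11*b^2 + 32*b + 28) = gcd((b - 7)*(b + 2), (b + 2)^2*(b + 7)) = b + 2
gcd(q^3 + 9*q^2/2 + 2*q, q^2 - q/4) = q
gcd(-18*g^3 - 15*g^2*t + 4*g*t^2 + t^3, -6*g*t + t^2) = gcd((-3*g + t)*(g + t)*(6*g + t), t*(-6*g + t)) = 1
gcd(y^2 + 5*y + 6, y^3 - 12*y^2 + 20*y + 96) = y + 2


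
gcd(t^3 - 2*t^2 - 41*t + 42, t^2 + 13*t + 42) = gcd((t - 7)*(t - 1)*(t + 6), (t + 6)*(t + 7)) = t + 6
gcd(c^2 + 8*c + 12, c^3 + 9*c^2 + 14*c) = c + 2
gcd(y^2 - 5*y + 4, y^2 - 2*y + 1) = y - 1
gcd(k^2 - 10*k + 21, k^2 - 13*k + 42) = k - 7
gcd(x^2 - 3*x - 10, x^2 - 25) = x - 5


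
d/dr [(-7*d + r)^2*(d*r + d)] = d*(7*d - r)*(7*d - 3*r - 2)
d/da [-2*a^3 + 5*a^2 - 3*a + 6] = -6*a^2 + 10*a - 3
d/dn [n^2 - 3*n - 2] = 2*n - 3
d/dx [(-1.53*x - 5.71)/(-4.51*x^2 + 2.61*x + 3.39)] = (-6.9003*x^2 - 51.5042*x + 9.7164)/(20.3401*x^4 - 23.5422*x^3 - 23.7657*x^2 + 17.6958*x + 11.4921)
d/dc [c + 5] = 1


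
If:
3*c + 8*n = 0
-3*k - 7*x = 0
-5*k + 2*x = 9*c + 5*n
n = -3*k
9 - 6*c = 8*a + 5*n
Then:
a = 9/8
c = 0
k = 0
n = 0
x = 0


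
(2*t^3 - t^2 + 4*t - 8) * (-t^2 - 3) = -2*t^5 + t^4 - 10*t^3 + 11*t^2 - 12*t + 24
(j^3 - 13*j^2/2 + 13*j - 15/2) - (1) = j^3 - 13*j^2/2 + 13*j - 17/2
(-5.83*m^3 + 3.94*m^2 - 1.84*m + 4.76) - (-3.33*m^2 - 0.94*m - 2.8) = -5.83*m^3 + 7.27*m^2 - 0.9*m + 7.56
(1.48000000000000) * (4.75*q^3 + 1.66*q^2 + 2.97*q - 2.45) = 7.03*q^3 + 2.4568*q^2 + 4.3956*q - 3.626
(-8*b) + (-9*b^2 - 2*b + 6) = -9*b^2 - 10*b + 6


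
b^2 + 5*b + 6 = (b + 2)*(b + 3)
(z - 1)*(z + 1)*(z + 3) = z^3 + 3*z^2 - z - 3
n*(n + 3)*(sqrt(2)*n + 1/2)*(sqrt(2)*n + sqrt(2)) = 2*n^4 + sqrt(2)*n^3/2 + 8*n^3 + 2*sqrt(2)*n^2 + 6*n^2 + 3*sqrt(2)*n/2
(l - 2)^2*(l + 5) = l^3 + l^2 - 16*l + 20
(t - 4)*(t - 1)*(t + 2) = t^3 - 3*t^2 - 6*t + 8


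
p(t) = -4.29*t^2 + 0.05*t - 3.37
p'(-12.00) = 103.01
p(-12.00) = -621.73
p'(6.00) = -51.43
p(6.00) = -157.51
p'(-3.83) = 32.91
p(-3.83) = -66.49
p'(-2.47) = 21.24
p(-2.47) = -29.67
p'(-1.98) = 17.04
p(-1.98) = -20.29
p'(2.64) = -22.60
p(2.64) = -33.14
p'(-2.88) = 24.76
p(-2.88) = -39.10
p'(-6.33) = 54.36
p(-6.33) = -175.58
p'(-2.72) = 23.39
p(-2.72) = -35.25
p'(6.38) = -54.69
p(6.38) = -177.67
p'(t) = 0.05 - 8.58*t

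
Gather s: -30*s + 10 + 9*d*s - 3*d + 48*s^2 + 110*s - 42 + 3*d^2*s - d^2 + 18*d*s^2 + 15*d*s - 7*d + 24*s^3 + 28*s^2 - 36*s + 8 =-d^2 - 10*d + 24*s^3 + s^2*(18*d + 76) + s*(3*d^2 + 24*d + 44) - 24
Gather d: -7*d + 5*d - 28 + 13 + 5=-2*d - 10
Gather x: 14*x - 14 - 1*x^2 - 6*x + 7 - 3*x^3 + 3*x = -3*x^3 - x^2 + 11*x - 7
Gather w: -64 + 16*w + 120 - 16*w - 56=0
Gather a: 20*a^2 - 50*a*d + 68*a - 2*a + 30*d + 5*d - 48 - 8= 20*a^2 + a*(66 - 50*d) + 35*d - 56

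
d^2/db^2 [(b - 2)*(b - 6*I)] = 2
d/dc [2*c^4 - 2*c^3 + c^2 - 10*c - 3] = 8*c^3 - 6*c^2 + 2*c - 10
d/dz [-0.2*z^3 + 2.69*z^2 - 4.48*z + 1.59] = -0.6*z^2 + 5.38*z - 4.48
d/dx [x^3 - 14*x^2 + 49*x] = 3*x^2 - 28*x + 49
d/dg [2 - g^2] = -2*g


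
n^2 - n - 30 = (n - 6)*(n + 5)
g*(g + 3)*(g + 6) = g^3 + 9*g^2 + 18*g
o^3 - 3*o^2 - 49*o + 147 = (o - 7)*(o - 3)*(o + 7)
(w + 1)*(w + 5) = w^2 + 6*w + 5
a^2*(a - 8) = a^3 - 8*a^2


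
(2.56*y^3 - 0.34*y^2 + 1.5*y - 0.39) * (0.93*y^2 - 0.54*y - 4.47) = 2.3808*y^5 - 1.6986*y^4 - 9.8646*y^3 + 0.3471*y^2 - 6.4944*y + 1.7433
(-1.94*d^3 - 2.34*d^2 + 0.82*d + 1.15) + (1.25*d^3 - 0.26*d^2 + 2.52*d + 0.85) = -0.69*d^3 - 2.6*d^2 + 3.34*d + 2.0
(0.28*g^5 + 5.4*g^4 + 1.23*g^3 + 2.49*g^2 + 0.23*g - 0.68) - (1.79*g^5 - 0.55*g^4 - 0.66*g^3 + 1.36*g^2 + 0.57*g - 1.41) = -1.51*g^5 + 5.95*g^4 + 1.89*g^3 + 1.13*g^2 - 0.34*g + 0.73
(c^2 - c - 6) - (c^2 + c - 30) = 24 - 2*c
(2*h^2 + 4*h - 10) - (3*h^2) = -h^2 + 4*h - 10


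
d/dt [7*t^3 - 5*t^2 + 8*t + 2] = 21*t^2 - 10*t + 8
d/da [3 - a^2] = -2*a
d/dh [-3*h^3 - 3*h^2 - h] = -9*h^2 - 6*h - 1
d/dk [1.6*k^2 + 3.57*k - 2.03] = 3.2*k + 3.57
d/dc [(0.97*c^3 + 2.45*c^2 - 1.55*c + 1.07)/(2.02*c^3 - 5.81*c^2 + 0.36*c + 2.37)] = (-10.5847*c^4 + 6.9604*c^3 - 7.711*c^2 + 24.0464*c - 4.0587)/(4.0804*c^6 - 23.4724*c^5 + 35.2105*c^4 + 5.3916*c^3 - 27.4098*c^2 + 1.7064*c + 5.6169)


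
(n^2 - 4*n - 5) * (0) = 0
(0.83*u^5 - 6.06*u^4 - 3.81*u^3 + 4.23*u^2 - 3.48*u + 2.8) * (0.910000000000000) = 0.7553*u^5 - 5.5146*u^4 - 3.4671*u^3 + 3.8493*u^2 - 3.1668*u + 2.548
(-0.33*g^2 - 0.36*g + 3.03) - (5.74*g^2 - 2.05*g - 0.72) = -6.07*g^2 + 1.69*g + 3.75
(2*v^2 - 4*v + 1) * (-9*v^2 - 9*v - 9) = -18*v^4 + 18*v^3 + 9*v^2 + 27*v - 9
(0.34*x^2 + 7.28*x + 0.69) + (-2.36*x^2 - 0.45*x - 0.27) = -2.02*x^2 + 6.83*x + 0.42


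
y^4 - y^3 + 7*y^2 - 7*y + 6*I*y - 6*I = (y - 1)*(y - 3*I)*(y + I)*(y + 2*I)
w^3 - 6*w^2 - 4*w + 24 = (w - 6)*(w - 2)*(w + 2)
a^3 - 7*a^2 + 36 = (a - 6)*(a - 3)*(a + 2)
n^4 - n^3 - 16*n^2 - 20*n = n*(n - 5)*(n + 2)^2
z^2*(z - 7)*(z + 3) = z^4 - 4*z^3 - 21*z^2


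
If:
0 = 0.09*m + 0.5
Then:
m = -5.56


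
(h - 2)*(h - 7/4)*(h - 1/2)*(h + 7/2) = h^4 - 3*h^3/4 - 19*h^2/2 + 273*h/16 - 49/8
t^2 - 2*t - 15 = (t - 5)*(t + 3)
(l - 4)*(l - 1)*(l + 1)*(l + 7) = l^4 + 3*l^3 - 29*l^2 - 3*l + 28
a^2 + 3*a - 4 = (a - 1)*(a + 4)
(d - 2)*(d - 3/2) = d^2 - 7*d/2 + 3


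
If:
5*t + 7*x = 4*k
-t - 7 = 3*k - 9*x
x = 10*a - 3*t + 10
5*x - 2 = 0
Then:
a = -621/475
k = -71/95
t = -22/19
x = 2/5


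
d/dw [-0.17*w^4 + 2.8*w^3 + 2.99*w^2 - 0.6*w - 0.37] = -0.68*w^3 + 8.4*w^2 + 5.98*w - 0.6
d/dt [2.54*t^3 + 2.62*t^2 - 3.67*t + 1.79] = 7.62*t^2 + 5.24*t - 3.67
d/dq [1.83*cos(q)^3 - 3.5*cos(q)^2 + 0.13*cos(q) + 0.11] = (-5.49*cos(q)^2 + 7.0*cos(q) - 0.13)*sin(q)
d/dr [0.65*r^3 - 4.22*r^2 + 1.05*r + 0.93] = 1.95*r^2 - 8.44*r + 1.05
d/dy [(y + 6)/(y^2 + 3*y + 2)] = (y^2 + 3*y - (y + 6)*(2*y + 3) + 2)/(y^2 + 3*y + 2)^2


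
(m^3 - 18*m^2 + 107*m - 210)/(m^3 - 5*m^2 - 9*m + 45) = (m^2 - 13*m + 42)/(m^2 - 9)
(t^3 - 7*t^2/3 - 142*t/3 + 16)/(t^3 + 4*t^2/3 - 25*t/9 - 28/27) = 9*(3*t^3 - 7*t^2 - 142*t + 48)/(27*t^3 + 36*t^2 - 75*t - 28)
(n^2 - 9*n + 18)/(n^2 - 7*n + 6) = (n - 3)/(n - 1)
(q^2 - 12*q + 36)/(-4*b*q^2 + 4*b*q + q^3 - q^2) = (-q^2 + 12*q - 36)/(q*(4*b*q - 4*b - q^2 + q))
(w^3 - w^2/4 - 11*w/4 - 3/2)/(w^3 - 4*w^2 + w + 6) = (w + 3/4)/(w - 3)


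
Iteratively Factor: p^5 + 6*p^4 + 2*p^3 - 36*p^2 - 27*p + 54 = (p - 1)*(p^4 + 7*p^3 + 9*p^2 - 27*p - 54) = (p - 2)*(p - 1)*(p^3 + 9*p^2 + 27*p + 27) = (p - 2)*(p - 1)*(p + 3)*(p^2 + 6*p + 9) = (p - 2)*(p - 1)*(p + 3)^2*(p + 3)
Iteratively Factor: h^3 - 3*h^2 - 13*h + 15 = (h + 3)*(h^2 - 6*h + 5) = (h - 5)*(h + 3)*(h - 1)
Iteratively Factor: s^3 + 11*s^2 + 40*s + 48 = (s + 4)*(s^2 + 7*s + 12) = (s + 3)*(s + 4)*(s + 4)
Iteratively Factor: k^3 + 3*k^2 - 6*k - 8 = (k + 4)*(k^2 - k - 2) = (k + 1)*(k + 4)*(k - 2)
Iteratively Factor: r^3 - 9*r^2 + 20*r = (r - 5)*(r^2 - 4*r) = (r - 5)*(r - 4)*(r)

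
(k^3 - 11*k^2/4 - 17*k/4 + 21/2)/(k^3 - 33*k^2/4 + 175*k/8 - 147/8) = 2*(k + 2)/(2*k - 7)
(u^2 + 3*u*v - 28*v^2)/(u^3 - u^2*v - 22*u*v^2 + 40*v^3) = (u + 7*v)/(u^2 + 3*u*v - 10*v^2)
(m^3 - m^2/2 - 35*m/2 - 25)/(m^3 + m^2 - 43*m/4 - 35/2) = 2*(m - 5)/(2*m - 7)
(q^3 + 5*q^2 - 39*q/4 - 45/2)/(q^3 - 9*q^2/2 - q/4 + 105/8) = 2*(q + 6)/(2*q - 7)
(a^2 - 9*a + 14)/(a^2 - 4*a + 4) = (a - 7)/(a - 2)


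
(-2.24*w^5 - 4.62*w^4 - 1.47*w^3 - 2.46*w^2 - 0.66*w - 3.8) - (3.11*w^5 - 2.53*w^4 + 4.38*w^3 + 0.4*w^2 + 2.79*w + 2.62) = -5.35*w^5 - 2.09*w^4 - 5.85*w^3 - 2.86*w^2 - 3.45*w - 6.42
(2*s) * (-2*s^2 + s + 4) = -4*s^3 + 2*s^2 + 8*s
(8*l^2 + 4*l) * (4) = 32*l^2 + 16*l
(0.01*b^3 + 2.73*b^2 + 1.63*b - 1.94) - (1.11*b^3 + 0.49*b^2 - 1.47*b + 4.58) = -1.1*b^3 + 2.24*b^2 + 3.1*b - 6.52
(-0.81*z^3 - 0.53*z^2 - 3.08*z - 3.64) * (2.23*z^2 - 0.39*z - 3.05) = -1.8063*z^5 - 0.866*z^4 - 4.1912*z^3 - 5.2995*z^2 + 10.8136*z + 11.102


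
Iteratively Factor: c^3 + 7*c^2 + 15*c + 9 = (c + 1)*(c^2 + 6*c + 9) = (c + 1)*(c + 3)*(c + 3)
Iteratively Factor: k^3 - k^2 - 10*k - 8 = (k - 4)*(k^2 + 3*k + 2) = (k - 4)*(k + 1)*(k + 2)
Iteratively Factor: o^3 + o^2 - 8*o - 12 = (o + 2)*(o^2 - o - 6) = (o - 3)*(o + 2)*(o + 2)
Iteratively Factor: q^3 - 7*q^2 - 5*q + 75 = (q + 3)*(q^2 - 10*q + 25) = (q - 5)*(q + 3)*(q - 5)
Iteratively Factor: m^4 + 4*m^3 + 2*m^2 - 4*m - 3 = (m + 1)*(m^3 + 3*m^2 - m - 3) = (m + 1)^2*(m^2 + 2*m - 3) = (m - 1)*(m + 1)^2*(m + 3)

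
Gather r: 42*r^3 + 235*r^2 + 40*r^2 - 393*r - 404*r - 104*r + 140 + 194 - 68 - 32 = 42*r^3 + 275*r^2 - 901*r + 234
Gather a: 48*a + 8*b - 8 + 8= 48*a + 8*b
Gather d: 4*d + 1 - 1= 4*d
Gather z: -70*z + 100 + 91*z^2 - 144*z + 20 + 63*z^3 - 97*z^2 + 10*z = 63*z^3 - 6*z^2 - 204*z + 120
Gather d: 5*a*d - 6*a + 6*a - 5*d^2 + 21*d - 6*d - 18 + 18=-5*d^2 + d*(5*a + 15)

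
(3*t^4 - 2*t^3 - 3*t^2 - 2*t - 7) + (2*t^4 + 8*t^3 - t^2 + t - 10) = 5*t^4 + 6*t^3 - 4*t^2 - t - 17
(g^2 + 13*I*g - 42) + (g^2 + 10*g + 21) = 2*g^2 + 10*g + 13*I*g - 21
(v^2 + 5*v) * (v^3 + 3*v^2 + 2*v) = v^5 + 8*v^4 + 17*v^3 + 10*v^2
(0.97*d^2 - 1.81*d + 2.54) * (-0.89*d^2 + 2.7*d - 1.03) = -0.8633*d^4 + 4.2299*d^3 - 8.1467*d^2 + 8.7223*d - 2.6162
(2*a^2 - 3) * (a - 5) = 2*a^3 - 10*a^2 - 3*a + 15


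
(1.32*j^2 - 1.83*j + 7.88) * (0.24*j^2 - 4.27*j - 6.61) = 0.3168*j^4 - 6.0756*j^3 + 0.980099999999998*j^2 - 21.5513*j - 52.0868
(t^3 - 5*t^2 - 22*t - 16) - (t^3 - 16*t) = -5*t^2 - 6*t - 16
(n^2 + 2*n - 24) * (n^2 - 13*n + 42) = n^4 - 11*n^3 - 8*n^2 + 396*n - 1008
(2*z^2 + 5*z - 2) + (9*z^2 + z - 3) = 11*z^2 + 6*z - 5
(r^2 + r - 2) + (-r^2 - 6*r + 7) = 5 - 5*r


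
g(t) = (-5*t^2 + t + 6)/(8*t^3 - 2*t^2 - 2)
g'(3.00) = 0.04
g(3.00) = -0.18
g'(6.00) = 0.02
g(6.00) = -0.10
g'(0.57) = -15.97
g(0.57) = -4.23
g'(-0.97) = -1.03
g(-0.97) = -0.03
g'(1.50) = -0.25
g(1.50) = -0.18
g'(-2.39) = 0.04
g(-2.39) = 0.20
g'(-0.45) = -4.83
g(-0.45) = -1.45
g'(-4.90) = 0.02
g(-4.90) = 0.12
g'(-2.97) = 0.04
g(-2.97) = 0.18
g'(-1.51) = -0.11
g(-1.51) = 0.20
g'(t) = (1 - 10*t)/(8*t^3 - 2*t^2 - 2) + (-24*t^2 + 4*t)*(-5*t^2 + t + 6)/(8*t^3 - 2*t^2 - 2)^2 = (-t*(6*t - 1)*(-5*t^2 + t + 6) + (10*t - 1)*(-4*t^3 + t^2 + 1)/2)/(-4*t^3 + t^2 + 1)^2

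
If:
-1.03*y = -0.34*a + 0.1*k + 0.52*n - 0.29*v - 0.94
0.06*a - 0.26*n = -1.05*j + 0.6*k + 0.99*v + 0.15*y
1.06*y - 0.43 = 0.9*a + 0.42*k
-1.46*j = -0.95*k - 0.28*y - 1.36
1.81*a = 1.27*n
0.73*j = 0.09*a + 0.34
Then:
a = 0.88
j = 0.57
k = -0.80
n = 1.26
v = 0.69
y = 0.84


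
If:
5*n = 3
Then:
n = 3/5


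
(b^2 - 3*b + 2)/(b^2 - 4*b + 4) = (b - 1)/(b - 2)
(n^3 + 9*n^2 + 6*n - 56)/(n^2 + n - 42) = (n^2 + 2*n - 8)/(n - 6)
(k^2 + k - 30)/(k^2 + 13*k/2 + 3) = 2*(k - 5)/(2*k + 1)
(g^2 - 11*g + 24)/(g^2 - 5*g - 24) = (g - 3)/(g + 3)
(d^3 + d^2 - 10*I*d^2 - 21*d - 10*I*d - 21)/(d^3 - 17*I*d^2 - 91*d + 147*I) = (d + 1)/(d - 7*I)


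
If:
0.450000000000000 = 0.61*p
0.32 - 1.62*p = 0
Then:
No Solution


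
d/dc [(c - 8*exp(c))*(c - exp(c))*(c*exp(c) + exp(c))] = ((1 - exp(c))*(c + 1)*(c - 8*exp(c)) - (c + 1)*(c - exp(c))*(8*exp(c) - 1) + (c + 2)*(c - 8*exp(c))*(c - exp(c)))*exp(c)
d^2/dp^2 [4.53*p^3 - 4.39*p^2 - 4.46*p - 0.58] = 27.18*p - 8.78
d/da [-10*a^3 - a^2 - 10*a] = -30*a^2 - 2*a - 10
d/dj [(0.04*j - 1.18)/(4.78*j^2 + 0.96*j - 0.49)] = (-0.1912*j^2 + 11.2808*j + 1.1132)/(22.8484*j^4 + 9.1776*j^3 - 3.7628*j^2 - 0.9408*j + 0.2401)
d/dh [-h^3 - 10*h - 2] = -3*h^2 - 10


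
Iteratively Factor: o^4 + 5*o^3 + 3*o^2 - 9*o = (o + 3)*(o^3 + 2*o^2 - 3*o) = (o + 3)^2*(o^2 - o) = o*(o + 3)^2*(o - 1)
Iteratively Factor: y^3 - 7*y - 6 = (y + 1)*(y^2 - y - 6) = (y - 3)*(y + 1)*(y + 2)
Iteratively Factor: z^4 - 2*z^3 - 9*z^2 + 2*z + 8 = (z - 4)*(z^3 + 2*z^2 - z - 2) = (z - 4)*(z + 2)*(z^2 - 1) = (z - 4)*(z + 1)*(z + 2)*(z - 1)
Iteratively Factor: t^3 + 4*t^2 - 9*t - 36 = (t + 4)*(t^2 - 9) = (t - 3)*(t + 4)*(t + 3)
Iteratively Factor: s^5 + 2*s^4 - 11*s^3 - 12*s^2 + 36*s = (s - 2)*(s^4 + 4*s^3 - 3*s^2 - 18*s) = (s - 2)*(s + 3)*(s^3 + s^2 - 6*s) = (s - 2)^2*(s + 3)*(s^2 + 3*s) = (s - 2)^2*(s + 3)^2*(s)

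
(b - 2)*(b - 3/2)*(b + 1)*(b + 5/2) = b^4 - 27*b^2/4 + 7*b/4 + 15/2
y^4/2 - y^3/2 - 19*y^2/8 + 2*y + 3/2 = (y/2 + 1/4)*(y - 2)*(y - 3/2)*(y + 2)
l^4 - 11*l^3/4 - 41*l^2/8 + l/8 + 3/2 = (l - 4)*(l - 1/2)*(l + 3/4)*(l + 1)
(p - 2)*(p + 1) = p^2 - p - 2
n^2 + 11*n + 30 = (n + 5)*(n + 6)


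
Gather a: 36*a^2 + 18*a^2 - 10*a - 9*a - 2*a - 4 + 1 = 54*a^2 - 21*a - 3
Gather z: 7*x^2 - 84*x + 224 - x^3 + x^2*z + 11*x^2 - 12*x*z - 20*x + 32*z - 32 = -x^3 + 18*x^2 - 104*x + z*(x^2 - 12*x + 32) + 192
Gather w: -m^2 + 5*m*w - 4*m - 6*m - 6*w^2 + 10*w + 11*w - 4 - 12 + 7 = -m^2 - 10*m - 6*w^2 + w*(5*m + 21) - 9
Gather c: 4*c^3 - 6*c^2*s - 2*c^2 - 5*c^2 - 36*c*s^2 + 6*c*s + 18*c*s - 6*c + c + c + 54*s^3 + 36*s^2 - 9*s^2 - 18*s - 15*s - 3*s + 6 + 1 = 4*c^3 + c^2*(-6*s - 7) + c*(-36*s^2 + 24*s - 4) + 54*s^3 + 27*s^2 - 36*s + 7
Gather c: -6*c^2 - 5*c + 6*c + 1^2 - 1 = -6*c^2 + c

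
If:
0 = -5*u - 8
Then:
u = -8/5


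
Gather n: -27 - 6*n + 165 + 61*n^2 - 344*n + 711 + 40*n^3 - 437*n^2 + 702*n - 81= 40*n^3 - 376*n^2 + 352*n + 768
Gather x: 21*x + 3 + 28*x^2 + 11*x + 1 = 28*x^2 + 32*x + 4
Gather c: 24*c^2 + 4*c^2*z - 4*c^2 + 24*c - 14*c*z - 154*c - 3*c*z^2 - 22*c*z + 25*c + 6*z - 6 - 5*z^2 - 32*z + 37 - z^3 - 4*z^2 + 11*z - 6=c^2*(4*z + 20) + c*(-3*z^2 - 36*z - 105) - z^3 - 9*z^2 - 15*z + 25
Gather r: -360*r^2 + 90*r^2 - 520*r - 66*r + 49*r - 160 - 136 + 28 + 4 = -270*r^2 - 537*r - 264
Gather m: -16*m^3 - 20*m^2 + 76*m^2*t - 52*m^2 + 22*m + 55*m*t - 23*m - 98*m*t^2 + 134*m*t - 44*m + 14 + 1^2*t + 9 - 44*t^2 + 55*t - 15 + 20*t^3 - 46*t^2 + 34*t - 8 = -16*m^3 + m^2*(76*t - 72) + m*(-98*t^2 + 189*t - 45) + 20*t^3 - 90*t^2 + 90*t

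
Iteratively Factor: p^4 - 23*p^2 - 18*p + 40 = (p - 1)*(p^3 + p^2 - 22*p - 40) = (p - 5)*(p - 1)*(p^2 + 6*p + 8) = (p - 5)*(p - 1)*(p + 2)*(p + 4)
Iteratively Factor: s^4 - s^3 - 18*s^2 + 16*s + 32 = (s - 2)*(s^3 + s^2 - 16*s - 16) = (s - 4)*(s - 2)*(s^2 + 5*s + 4) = (s - 4)*(s - 2)*(s + 1)*(s + 4)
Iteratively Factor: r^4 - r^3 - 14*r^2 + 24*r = (r - 2)*(r^3 + r^2 - 12*r) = (r - 3)*(r - 2)*(r^2 + 4*r) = (r - 3)*(r - 2)*(r + 4)*(r)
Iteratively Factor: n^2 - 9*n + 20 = (n - 4)*(n - 5)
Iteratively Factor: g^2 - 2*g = (g)*(g - 2)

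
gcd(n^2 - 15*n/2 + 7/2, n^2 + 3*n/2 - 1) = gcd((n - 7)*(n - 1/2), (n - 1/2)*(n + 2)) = n - 1/2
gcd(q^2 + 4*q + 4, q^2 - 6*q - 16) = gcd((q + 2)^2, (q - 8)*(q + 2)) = q + 2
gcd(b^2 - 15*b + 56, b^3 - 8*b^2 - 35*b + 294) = b - 7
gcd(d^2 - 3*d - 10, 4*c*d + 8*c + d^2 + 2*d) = d + 2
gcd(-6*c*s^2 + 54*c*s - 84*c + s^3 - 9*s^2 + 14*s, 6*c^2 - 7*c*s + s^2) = -6*c + s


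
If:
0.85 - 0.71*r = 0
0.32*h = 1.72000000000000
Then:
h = 5.38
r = 1.20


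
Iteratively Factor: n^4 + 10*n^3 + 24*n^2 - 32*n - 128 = (n + 4)*(n^3 + 6*n^2 - 32) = (n - 2)*(n + 4)*(n^2 + 8*n + 16) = (n - 2)*(n + 4)^2*(n + 4)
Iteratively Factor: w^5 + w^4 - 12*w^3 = (w)*(w^4 + w^3 - 12*w^2) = w^2*(w^3 + w^2 - 12*w) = w^2*(w + 4)*(w^2 - 3*w) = w^3*(w + 4)*(w - 3)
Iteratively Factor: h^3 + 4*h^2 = (h)*(h^2 + 4*h) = h^2*(h + 4)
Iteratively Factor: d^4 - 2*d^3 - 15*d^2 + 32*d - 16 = (d + 4)*(d^3 - 6*d^2 + 9*d - 4) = (d - 4)*(d + 4)*(d^2 - 2*d + 1) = (d - 4)*(d - 1)*(d + 4)*(d - 1)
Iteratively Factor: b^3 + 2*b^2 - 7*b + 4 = (b + 4)*(b^2 - 2*b + 1) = (b - 1)*(b + 4)*(b - 1)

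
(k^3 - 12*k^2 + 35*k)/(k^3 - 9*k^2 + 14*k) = (k - 5)/(k - 2)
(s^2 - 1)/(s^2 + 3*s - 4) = (s + 1)/(s + 4)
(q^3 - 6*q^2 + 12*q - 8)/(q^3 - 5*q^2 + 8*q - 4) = (q - 2)/(q - 1)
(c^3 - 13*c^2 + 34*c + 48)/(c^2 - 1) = (c^2 - 14*c + 48)/(c - 1)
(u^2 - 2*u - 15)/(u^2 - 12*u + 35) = (u + 3)/(u - 7)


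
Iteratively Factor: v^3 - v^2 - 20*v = (v)*(v^2 - v - 20) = v*(v + 4)*(v - 5)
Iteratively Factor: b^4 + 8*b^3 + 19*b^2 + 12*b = (b + 3)*(b^3 + 5*b^2 + 4*b) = (b + 3)*(b + 4)*(b^2 + b) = (b + 1)*(b + 3)*(b + 4)*(b)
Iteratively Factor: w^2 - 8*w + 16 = (w - 4)*(w - 4)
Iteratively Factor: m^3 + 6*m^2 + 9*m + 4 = (m + 4)*(m^2 + 2*m + 1) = (m + 1)*(m + 4)*(m + 1)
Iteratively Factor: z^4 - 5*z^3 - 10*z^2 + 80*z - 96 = (z - 2)*(z^3 - 3*z^2 - 16*z + 48) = (z - 3)*(z - 2)*(z^2 - 16) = (z - 3)*(z - 2)*(z + 4)*(z - 4)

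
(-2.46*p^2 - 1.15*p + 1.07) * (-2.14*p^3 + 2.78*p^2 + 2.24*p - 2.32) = 5.2644*p^5 - 4.3778*p^4 - 10.9972*p^3 + 6.1058*p^2 + 5.0648*p - 2.4824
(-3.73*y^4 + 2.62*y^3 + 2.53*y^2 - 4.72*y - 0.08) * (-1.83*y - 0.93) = 6.8259*y^5 - 1.3257*y^4 - 7.0665*y^3 + 6.2847*y^2 + 4.536*y + 0.0744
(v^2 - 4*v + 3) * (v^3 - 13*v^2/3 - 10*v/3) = v^5 - 25*v^4/3 + 17*v^3 + v^2/3 - 10*v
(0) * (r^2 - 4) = 0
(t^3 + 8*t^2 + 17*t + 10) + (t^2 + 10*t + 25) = t^3 + 9*t^2 + 27*t + 35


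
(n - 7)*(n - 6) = n^2 - 13*n + 42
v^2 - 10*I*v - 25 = (v - 5*I)^2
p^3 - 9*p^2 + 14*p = p*(p - 7)*(p - 2)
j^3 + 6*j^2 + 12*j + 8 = (j + 2)^3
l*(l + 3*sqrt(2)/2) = l^2 + 3*sqrt(2)*l/2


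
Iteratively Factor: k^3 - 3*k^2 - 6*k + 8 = (k + 2)*(k^2 - 5*k + 4) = (k - 1)*(k + 2)*(k - 4)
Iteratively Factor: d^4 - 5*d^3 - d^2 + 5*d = (d - 1)*(d^3 - 4*d^2 - 5*d) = (d - 1)*(d + 1)*(d^2 - 5*d) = d*(d - 1)*(d + 1)*(d - 5)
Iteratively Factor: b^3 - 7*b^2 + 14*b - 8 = (b - 2)*(b^2 - 5*b + 4) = (b - 2)*(b - 1)*(b - 4)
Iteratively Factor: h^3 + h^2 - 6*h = (h + 3)*(h^2 - 2*h) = (h - 2)*(h + 3)*(h)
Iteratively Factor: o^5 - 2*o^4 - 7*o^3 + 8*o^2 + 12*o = (o - 2)*(o^4 - 7*o^2 - 6*o) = (o - 2)*(o + 2)*(o^3 - 2*o^2 - 3*o) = (o - 2)*(o + 1)*(o + 2)*(o^2 - 3*o) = o*(o - 2)*(o + 1)*(o + 2)*(o - 3)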